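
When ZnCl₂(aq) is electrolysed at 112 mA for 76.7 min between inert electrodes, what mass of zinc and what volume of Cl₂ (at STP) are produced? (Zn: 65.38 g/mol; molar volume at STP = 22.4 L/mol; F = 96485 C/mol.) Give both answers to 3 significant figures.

0.175 g Zn; 0.0598 L Cl₂

Q = 0.112 × 4602 = 515.4 C; n(e⁻) = 515.4 / 96485 = 0.005342 mol
Cathode: Zn²⁺ + 2e⁻ → Zn → n(Zn) = 0.005342/2 = 0.002671 mol → 0.175 g
Anode: 2Cl⁻ → Cl₂ + 2e⁻ → n(Cl₂) = 0.005342/2 = 0.002671 mol → 0.0598 L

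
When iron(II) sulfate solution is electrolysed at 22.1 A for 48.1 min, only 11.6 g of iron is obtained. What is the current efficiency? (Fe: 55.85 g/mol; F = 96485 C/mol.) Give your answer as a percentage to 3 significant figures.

62.8%

Q = 22.1 × 2886 = 63780 C
n(e⁻) = 63780 / 96485 = 0.6610 mol
Fe²⁺ + 2e⁻ → Fe, so theoretical n(Fe) = 0.3305 mol → 18.46 g
Efficiency = 11.6 / 18.46 = 0.6284 = 62.8%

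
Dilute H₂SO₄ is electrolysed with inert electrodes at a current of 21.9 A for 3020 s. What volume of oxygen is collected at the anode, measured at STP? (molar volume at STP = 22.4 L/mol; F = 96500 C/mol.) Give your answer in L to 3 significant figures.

3.84 L

Q = 21.9 A × 3020 s = 66140 C
n(e⁻) = Q/F = 66140/96500 = 0.6854 mol
2H₂O → O₂ + 4H⁺ + 4e⁻, so n(O₂) = 0.6854 / 4 = 0.1714 mol
V = 0.1714 × 22.4 = 3.839 L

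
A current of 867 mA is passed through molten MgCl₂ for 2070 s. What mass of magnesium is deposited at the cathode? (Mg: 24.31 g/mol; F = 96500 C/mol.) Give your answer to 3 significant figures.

Q = It = 0.867 × 2070 = 1795 C
Moles of electrons = 1795 / 96500 = 0.01860 mol
Mg²⁺ + 2e⁻ → Mg, so n(Mg) = 0.01860 / 2 = 0.009300 mol
m = 0.009300 × 24.31 = 0.226 g

0.226 g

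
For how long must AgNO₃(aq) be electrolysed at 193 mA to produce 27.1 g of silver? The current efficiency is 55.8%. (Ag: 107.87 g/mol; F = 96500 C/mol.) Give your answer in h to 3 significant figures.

n(Ag) = 27.1 / 107.87 = 0.2512 mol
Ag⁺ + e⁻ → Ag, so n(e⁻) = 0.2512 mol
Q = 0.2512 × 96500 / 0.558 = 43440 C
t = Q / I = 43440 / 0.193 = 2.251×10^5 s = 62.5 h

62.5 h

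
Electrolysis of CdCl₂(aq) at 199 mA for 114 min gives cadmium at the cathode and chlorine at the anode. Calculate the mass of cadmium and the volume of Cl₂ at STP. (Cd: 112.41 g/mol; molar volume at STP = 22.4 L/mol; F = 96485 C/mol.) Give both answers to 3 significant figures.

Q = 0.199 × 6840 = 1361 C; n(e⁻) = 1361 / 96485 = 0.01411 mol
Cathode: Cd²⁺ + 2e⁻ → Cd → n(Cd) = 0.01411/2 = 0.007055 mol → 0.793 g
Anode: 2Cl⁻ → Cl₂ + 2e⁻ → n(Cl₂) = 0.01411/2 = 0.007055 mol → 0.158 L

0.793 g Cd; 0.158 L Cl₂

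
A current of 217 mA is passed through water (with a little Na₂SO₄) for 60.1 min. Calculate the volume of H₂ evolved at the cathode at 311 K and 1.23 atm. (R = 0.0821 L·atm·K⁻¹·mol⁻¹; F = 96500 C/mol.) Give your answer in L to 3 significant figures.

0.0842 L

Q = 0.217 A × 3606 s = 782.5 C
Moles of electrons = 782.5 / 96500 = 0.008109 mol
2H⁺ + 2e⁻ → H₂, so n(H₂) = 0.008109 / 2 = 0.004055 mol
V = nRT/P = 0.004055 × 0.0821 × 311 / 1.23 = 0.08418 L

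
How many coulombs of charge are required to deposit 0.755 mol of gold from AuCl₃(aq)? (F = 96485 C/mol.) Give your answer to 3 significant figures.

2.19×10^5 C

Au³⁺ + 3e⁻ → Au, so n(e⁻) = 3 × 0.755 = 2.265 mol
Q = 2.265 × 96485 = 2.185×10^5 C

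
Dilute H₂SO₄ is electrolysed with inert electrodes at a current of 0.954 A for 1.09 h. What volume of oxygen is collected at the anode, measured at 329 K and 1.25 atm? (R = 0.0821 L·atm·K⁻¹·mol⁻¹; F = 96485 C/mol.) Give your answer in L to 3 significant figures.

0.210 L

Charge passed = 0.954 × 3924 = 3743 C
Moles of electrons = 3743 / 96485 = 0.03879 mol
2H₂O → O₂ + 4H⁺ + 4e⁻, so n(O₂) = 0.03879 / 4 = 0.009698 mol
V = nRT/P = 0.009698 × 0.0821 × 329 / 1.25 = 0.2096 L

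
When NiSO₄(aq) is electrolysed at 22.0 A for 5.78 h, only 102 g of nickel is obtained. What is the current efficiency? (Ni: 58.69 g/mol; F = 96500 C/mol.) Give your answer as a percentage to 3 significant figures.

Q = 22.0 × 20808 = 4.578×10^5 C
n(e⁻) = 4.578×10^5 / 96500 = 4.744 mol
Ni²⁺ + 2e⁻ → Ni, so theoretical n(Ni) = 2.372 mol → 139.2 g
Efficiency = 102 / 139.2 = 0.7328 = 73.3%

73.3%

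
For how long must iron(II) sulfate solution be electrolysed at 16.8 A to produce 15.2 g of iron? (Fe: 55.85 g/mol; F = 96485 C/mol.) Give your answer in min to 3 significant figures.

n(Fe) = 15.2 / 55.85 = 0.2722 mol
Fe²⁺ + 2e⁻ → Fe, so n(e⁻) = 2 × 0.2722 = 0.5444 mol
Q = 0.5444 × 96485 = 52530 C
t = Q / I = 52530 / 16.8 = 3127 s = 52.1 min

52.1 min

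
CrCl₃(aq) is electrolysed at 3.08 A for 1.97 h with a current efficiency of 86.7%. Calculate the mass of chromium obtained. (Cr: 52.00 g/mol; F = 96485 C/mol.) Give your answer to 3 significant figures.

Q = 3.08 × 7092 = 21840 C
n(e⁻) = 21840 / 96485 = 0.2264 mol
Cr³⁺ + 3e⁻ → Cr, so theoretical m(Cr) = 0.07547 × 52.00 = 3.924 g
Actual mass = 86.7% × 3.924 = 3.40 g

3.40 g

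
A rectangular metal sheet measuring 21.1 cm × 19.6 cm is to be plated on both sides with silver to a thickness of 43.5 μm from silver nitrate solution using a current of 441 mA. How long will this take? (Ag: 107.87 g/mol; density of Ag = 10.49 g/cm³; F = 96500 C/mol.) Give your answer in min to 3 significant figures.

Plated area = 2 × 21.1 × 19.6 = 827.1 cm²
Volume = 827.1 × 43.5×10⁻⁴ cm = 3.598 cm³
m(Ag) = 3.598 × 10.49 = 37.74 g
n(Ag) = 37.74 / 107.87 = 0.3499 mol; n(e⁻) = 0.3499 mol
Q = 0.3499 × 96500 = 33770 C
t = 33770 / 0.441 = 76580 s = 1280 min

1280 min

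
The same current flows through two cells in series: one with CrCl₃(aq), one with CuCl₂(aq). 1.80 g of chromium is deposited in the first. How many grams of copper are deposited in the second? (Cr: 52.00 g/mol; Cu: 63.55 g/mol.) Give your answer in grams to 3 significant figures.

n(Cr) = 1.80 / 52.00 = 0.03462 mol
Cr³⁺ + 3e⁻ → Cr, so n(e⁻) = 3 × 0.03462 = 0.1039 mol
Same current for the same time ⇒ same n(e⁻) = 0.1039 mol in both cells.
Cu²⁺ + 2e⁻ → Cu, so n(Cu) = 0.1039 / 2 = 0.05195 mol
m(Cu) = 0.05195 × 63.55 = 3.30 g

3.30 g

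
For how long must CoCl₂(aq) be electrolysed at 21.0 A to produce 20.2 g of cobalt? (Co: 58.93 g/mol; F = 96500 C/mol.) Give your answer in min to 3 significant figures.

n(Co) = 20.2 / 58.93 = 0.3428 mol
Co²⁺ + 2e⁻ → Co, so n(e⁻) = 2 × 0.3428 = 0.6856 mol
Q = 0.6856 × 96500 = 66160 C
t = Q / I = 66160 / 21.0 = 3150 s = 52.5 min

52.5 min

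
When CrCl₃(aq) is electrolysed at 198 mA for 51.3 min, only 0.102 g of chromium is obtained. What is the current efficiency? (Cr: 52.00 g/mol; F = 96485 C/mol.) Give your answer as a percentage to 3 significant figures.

Q = 0.198 × 3078 = 609.4 C
n(e⁻) = 609.4 / 96485 = 0.006316 mol
Cr³⁺ + 3e⁻ → Cr, so theoretical n(Cr) = 0.002105 mol → 0.1095 g
Efficiency = 0.102 / 0.1095 = 0.9315 = 93.2%

93.2%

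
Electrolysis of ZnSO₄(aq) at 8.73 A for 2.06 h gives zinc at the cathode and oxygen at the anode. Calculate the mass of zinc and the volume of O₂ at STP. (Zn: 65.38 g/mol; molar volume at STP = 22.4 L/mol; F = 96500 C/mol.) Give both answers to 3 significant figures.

Q = 8.73 × 7416 = 64740 C; n(e⁻) = 64740 / 96500 = 0.6709 mol
Cathode: Zn²⁺ + 2e⁻ → Zn → n(Zn) = 0.6709/2 = 0.3355 mol → 21.9 g
Anode: 2H₂O → O₂ + 4H⁺ + 4e⁻ → n(O₂) = 0.6709/4 = 0.1677 mol → 3.76 L

21.9 g Zn; 3.76 L O₂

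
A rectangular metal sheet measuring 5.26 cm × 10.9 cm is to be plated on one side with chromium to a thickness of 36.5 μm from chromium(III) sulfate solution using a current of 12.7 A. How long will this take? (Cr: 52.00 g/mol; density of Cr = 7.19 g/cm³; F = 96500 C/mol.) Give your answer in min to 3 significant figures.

Plated area = 5.26 × 10.9 = 57.33 cm²
Volume = 57.33 × 36.5×10⁻⁴ cm = 0.2093 cm³
m(Cr) = 0.2093 × 7.19 = 1.505 g
n(Cr) = 1.505 / 52.00 = 0.02894 mol; n(e⁻) = 3 × 0.02894 = 0.08682 mol
Q = 0.08682 × 96500 = 8378 C
t = 8378 / 12.7 = 659.7 s = 11.0 min

11.0 min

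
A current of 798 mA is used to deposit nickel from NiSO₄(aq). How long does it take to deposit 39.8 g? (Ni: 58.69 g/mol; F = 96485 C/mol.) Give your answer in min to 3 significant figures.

n(Ni) = 39.8 / 58.69 = 0.6781 mol
Ni²⁺ + 2e⁻ → Ni, so n(e⁻) = 2 × 0.6781 = 1.356 mol
Q = 1.356 × 96485 = 1.308×10^5 C
t = Q / I = 1.308×10^5 / 0.798 = 1.639×10^5 s = 2730 min

2730 min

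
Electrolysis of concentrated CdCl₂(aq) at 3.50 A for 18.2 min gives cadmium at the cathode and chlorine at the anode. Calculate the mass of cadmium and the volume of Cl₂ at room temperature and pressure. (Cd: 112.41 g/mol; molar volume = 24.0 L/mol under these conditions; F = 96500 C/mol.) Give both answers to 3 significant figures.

2.23 g Cd; 0.475 L Cl₂

Q = 3.50 × 1092 = 3822 C; n(e⁻) = 3822 / 96500 = 0.03961 mol
Cathode: Cd²⁺ + 2e⁻ → Cd → n(Cd) = 0.03961/2 = 0.01981 mol → 2.23 g
Anode: 2Cl⁻ → Cl₂ + 2e⁻ → n(Cl₂) = 0.03961/2 = 0.01981 mol → 0.475 L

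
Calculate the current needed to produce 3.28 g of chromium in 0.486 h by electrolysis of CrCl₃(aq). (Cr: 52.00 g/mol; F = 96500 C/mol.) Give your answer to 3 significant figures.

10.4 A

n(Cr) = 3.28 / 52.00 = 0.06308 mol
Cr³⁺ + 3e⁻ → Cr, so n(e⁻) = 3 × 0.06308 = 0.1892 mol
Q = 0.1892 × 96500 = 18260 C
I = Q / t = 18260 / 1749.6 s = 10.4 A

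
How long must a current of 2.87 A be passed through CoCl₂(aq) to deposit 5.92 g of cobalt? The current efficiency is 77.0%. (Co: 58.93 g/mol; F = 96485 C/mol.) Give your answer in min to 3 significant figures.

146 min

n(Co) = 5.92 / 58.93 = 0.1005 mol
Co²⁺ + 2e⁻ → Co, so n(e⁻) = 2 × 0.1005 = 0.2010 mol
Q = 0.2010 × 96485 / 0.770 = 25190 C
t = Q / I = 25190 / 2.87 = 8777 s = 146 min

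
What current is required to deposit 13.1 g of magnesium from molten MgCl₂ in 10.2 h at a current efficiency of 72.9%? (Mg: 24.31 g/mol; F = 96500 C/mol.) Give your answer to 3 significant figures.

3.89 A

n(Mg) = 13.1 / 24.31 = 0.5389 mol
Mg²⁺ + 2e⁻ → Mg, so n(e⁻) = 2 × 0.5389 = 1.078 mol
Q = 1.078 × 96500 / 0.729 = 1.427×10^5 C
I = Q / t = 1.427×10^5 / 36720 s = 3.89 A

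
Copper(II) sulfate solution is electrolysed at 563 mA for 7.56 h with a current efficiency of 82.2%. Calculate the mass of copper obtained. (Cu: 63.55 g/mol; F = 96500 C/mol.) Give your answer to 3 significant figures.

Q = 0.563 × 27216 = 15320 C
n(e⁻) = 15320 / 96500 = 0.1588 mol
Cu²⁺ + 2e⁻ → Cu, so theoretical m(Cu) = 0.07940 × 63.55 = 5.046 g
Actual mass = 82.2% × 5.046 = 4.15 g

4.15 g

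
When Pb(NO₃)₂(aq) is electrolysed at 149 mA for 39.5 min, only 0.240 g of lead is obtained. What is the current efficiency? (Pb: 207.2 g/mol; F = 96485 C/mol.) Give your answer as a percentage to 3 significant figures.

Q = 0.149 × 2370 = 353.1 C
n(e⁻) = 353.1 / 96485 = 0.003660 mol
Pb²⁺ + 2e⁻ → Pb, so theoretical n(Pb) = 0.001830 mol → 0.3792 g
Efficiency = 0.240 / 0.3792 = 0.6329 = 63.3%

63.3%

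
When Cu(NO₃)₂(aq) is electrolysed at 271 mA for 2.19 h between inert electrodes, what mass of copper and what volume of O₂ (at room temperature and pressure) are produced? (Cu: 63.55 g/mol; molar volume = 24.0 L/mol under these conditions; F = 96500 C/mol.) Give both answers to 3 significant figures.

Q = 0.271 × 7884 = 2137 C; n(e⁻) = 2137 / 96500 = 0.02215 mol
Cathode: Cu²⁺ + 2e⁻ → Cu → n(Cu) = 0.02215/2 = 0.01108 mol → 0.704 g
Anode: 2H₂O → O₂ + 4H⁺ + 4e⁻ → n(O₂) = 0.02215/4 = 0.005538 mol → 0.133 L

0.704 g Cu; 0.133 L O₂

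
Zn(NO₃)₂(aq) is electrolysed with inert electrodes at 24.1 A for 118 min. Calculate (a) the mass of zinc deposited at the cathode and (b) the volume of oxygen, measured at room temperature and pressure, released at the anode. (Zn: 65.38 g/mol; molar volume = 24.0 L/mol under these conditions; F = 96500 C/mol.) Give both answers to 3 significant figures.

Q = 24.1 × 7080 = 1.706×10^5 C; n(e⁻) = 1.706×10^5 / 96500 = 1.768 mol
Cathode: Zn²⁺ + 2e⁻ → Zn → n(Zn) = 1.768/2 = 0.8840 mol → 57.8 g
Anode: 2H₂O → O₂ + 4H⁺ + 4e⁻ → n(O₂) = 1.768/4 = 0.4420 mol → 10.6 L

57.8 g Zn; 10.6 L O₂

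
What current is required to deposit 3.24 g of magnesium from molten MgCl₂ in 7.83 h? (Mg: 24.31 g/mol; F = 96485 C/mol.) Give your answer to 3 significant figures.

0.912 A

n(Mg) = 3.24 / 24.31 = 0.1333 mol
Mg²⁺ + 2e⁻ → Mg, so n(e⁻) = 2 × 0.1333 = 0.2666 mol
Q = 0.2666 × 96485 = 25720 C
I = Q / t = 25720 / 28188 s = 0.912 A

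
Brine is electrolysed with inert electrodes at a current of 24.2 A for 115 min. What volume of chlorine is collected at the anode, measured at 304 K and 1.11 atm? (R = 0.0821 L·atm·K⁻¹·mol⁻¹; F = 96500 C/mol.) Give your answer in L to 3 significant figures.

Q = 24.2 A × 6900 s = 1.670×10^5 C
n(e⁻) = Q/F = 1.670×10^5/96500 = 1.731 mol
2Cl⁻ → Cl₂ + 2e⁻, so n(Cl₂) = 1.731 / 2 = 0.8655 mol
V = nRT/P = 0.8655 × 0.0821 × 304 / 1.11 = 19.46 L

19.5 L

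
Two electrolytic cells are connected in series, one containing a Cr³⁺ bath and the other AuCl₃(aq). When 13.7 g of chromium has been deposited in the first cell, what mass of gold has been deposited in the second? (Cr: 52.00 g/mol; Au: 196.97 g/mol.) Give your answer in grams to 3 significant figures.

n(Cr) = 13.7 / 52.00 = 0.2635 mol
Cr³⁺ + 3e⁻ → Cr, so n(e⁻) = 3 × 0.2635 = 0.7905 mol
The cells are in series, so the same charge (and hence the same n(e⁻) = 0.7905 mol) passes through both.
Au³⁺ + 3e⁻ → Au, so n(Au) = 0.7905 / 3 = 0.2635 mol
m(Au) = 0.2635 × 196.97 = 51.9 g

51.9 g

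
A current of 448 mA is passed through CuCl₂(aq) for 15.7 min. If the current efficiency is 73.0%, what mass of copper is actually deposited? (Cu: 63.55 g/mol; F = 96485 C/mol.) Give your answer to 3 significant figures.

Q = 0.448 × 942 = 422.0 C
n(e⁻) = 422.0 / 96485 = 0.004374 mol
Cu²⁺ + 2e⁻ → Cu, so theoretical m(Cu) = 0.002187 × 63.55 = 0.1390 g
Actual mass = 73.0% × 0.1390 = 0.101 g

0.101 g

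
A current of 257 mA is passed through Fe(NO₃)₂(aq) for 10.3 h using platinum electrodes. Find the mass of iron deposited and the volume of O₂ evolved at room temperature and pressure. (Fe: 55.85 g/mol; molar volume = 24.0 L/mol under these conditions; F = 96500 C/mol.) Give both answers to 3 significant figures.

Q = 0.257 × 37080 = 9530 C; n(e⁻) = 9530 / 96500 = 0.09876 mol
Cathode: Fe²⁺ + 2e⁻ → Fe → n(Fe) = 0.09876/2 = 0.04938 mol → 2.76 g
Anode: 2H₂O → O₂ + 4H⁺ + 4e⁻ → n(O₂) = 0.09876/4 = 0.02469 mol → 0.593 L

2.76 g Fe; 0.593 L O₂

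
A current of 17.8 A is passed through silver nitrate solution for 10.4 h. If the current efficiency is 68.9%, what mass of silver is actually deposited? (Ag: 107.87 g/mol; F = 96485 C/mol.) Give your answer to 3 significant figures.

Q = 17.8 × 37440 = 6.664×10^5 C
n(e⁻) = 6.664×10^5 / 96485 = 6.907 mol
Ag⁺ + e⁻ → Ag, so theoretical m(Ag) = 6.907 × 107.87 = 745.1 g
Actual mass = 68.9% × 745.1 = 513 g

513 g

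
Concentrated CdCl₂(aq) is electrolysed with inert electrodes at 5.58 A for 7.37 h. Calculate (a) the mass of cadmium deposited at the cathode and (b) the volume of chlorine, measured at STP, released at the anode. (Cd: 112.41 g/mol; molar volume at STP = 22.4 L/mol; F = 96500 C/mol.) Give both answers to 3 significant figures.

Q = 5.58 × 26532 = 1.480×10^5 C; n(e⁻) = 1.480×10^5 / 96500 = 1.534 mol
Cathode: Cd²⁺ + 2e⁻ → Cd → n(Cd) = 1.534/2 = 0.7670 mol → 86.2 g
Anode: 2Cl⁻ → Cl₂ + 2e⁻ → n(Cl₂) = 1.534/2 = 0.7670 mol → 17.2 L

86.2 g Cd; 17.2 L Cl₂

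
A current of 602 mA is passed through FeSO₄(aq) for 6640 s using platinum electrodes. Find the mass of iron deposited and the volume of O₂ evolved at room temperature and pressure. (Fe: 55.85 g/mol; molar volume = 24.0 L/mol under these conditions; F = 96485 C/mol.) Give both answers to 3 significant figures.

Q = 0.602 × 6640 = 3997 C; n(e⁻) = 3997 / 96485 = 0.04143 mol
Cathode: Fe²⁺ + 2e⁻ → Fe → n(Fe) = 0.04143/2 = 0.02072 mol → 1.16 g
Anode: 2H₂O → O₂ + 4H⁺ + 4e⁻ → n(O₂) = 0.04143/4 = 0.01036 mol → 0.249 L

1.16 g Fe; 0.249 L O₂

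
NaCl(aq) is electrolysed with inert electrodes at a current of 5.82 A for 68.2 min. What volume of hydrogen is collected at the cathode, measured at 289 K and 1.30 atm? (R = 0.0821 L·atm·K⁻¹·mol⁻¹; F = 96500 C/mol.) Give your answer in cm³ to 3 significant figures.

Q = 5.82 A × 4092 s = 23820 C
n(e⁻) = Q/F = 23820/96500 = 0.2468 mol
2H⁺ + 2e⁻ → H₂, so n(H₂) = 0.2468 / 2 = 0.1234 mol
V = nRT/P = 0.1234 × 0.0821 × 289 / 1.30 = 2.252 L
= 2250 cm³

2250 cm³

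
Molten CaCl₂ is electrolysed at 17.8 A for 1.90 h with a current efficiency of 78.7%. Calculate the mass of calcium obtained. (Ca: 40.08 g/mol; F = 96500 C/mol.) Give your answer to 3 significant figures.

19.9 g

Q = 17.8 × 6840 = 1.218×10^5 C
n(e⁻) = 1.218×10^5 / 96500 = 1.262 mol
Ca²⁺ + 2e⁻ → Ca, so theoretical m(Ca) = 0.6310 × 40.08 = 25.29 g
Actual mass = 78.7% × 25.29 = 19.9 g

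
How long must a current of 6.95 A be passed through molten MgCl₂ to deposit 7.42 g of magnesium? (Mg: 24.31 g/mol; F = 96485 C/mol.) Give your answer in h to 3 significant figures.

2.35 h

n(Mg) = 7.42 / 24.31 = 0.3052 mol
Mg²⁺ + 2e⁻ → Mg, so n(e⁻) = 2 × 0.3052 = 0.6104 mol
Q = 0.6104 × 96485 = 58890 C
t = Q / I = 58890 / 6.95 = 8473 s = 2.35 h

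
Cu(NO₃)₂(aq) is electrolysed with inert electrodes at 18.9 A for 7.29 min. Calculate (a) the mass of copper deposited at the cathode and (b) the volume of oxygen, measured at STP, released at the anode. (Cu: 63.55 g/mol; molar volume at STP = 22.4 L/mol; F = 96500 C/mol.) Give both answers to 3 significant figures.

Q = 18.9 × 437.4 = 8267 C; n(e⁻) = 8267 / 96500 = 0.08567 mol
Cathode: Cu²⁺ + 2e⁻ → Cu → n(Cu) = 0.08567/2 = 0.04284 mol → 2.72 g
Anode: 2H₂O → O₂ + 4H⁺ + 4e⁻ → n(O₂) = 0.08567/4 = 0.02142 mol → 0.480 L

2.72 g Cu; 0.480 L O₂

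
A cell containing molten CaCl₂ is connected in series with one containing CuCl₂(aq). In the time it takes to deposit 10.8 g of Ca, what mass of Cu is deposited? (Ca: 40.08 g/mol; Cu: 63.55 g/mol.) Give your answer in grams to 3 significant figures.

n(Ca) = 10.8 / 40.08 = 0.2695 mol
Ca²⁺ + 2e⁻ → Ca, so n(e⁻) = 2 × 0.2695 = 0.5390 mol
Since the cells are in series, n(e⁻) in the Cu cell is also 0.5390 mol.
Cu²⁺ + 2e⁻ → Cu, so n(Cu) = 0.5390 / 2 = 0.2695 mol
m(Cu) = 0.2695 × 63.55 = 17.1 g

17.1 g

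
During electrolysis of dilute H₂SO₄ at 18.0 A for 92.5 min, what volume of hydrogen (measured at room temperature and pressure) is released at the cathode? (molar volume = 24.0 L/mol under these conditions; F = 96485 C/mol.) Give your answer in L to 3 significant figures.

Q = 18.0 A × 5550 s = 99900 C
n(e⁻) = 99900 / 96485 = 1.035 mol
2H⁺ + 2e⁻ → H₂, so n(H₂) = 1.035 / 2 = 0.5175 mol
V = 0.5175 × 24.0 = 12.42 L

12.4 L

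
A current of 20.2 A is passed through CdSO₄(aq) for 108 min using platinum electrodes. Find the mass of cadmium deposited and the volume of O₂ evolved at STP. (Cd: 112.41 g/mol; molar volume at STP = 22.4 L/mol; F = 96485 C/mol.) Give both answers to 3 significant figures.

76.3 g Cd; 7.60 L O₂

Q = 20.2 × 6480 = 1.309×10^5 C; n(e⁻) = 1.309×10^5 / 96485 = 1.357 mol
Cathode: Cd²⁺ + 2e⁻ → Cd → n(Cd) = 1.357/2 = 0.6785 mol → 76.3 g
Anode: 2H₂O → O₂ + 4H⁺ + 4e⁻ → n(O₂) = 1.357/4 = 0.3393 mol → 7.60 L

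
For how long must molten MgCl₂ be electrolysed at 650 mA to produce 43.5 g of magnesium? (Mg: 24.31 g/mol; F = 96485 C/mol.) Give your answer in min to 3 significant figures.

n(Mg) = 43.5 / 24.31 = 1.789 mol
Mg²⁺ + 2e⁻ → Mg, so n(e⁻) = 2 × 1.789 = 3.578 mol
Q = 3.578 × 96485 = 3.452×10^5 C
t = Q / I = 3.452×10^5 / 0.650 = 5.311×10^5 s = 8850 min

8850 min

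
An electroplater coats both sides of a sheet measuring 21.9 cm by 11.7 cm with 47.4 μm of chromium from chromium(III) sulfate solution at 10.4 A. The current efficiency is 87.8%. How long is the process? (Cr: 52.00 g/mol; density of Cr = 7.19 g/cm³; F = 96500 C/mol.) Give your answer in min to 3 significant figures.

177 min

Plated area = 2 × 21.9 × 11.7 = 512.5 cm²
Volume = 512.5 × 47.4×10⁻⁴ cm = 2.429 cm³
m(Cr) = 2.429 × 7.19 = 17.46 g
n(Cr) = 17.46 / 52.00 = 0.3358 mol; n(e⁻) = 3 × 0.3358 = 1.007 mol
Q = 1.007 × 96500 / 0.878 = 1.107×10^5 C
t = 1.107×10^5 / 10.4 = 10640 s = 177 min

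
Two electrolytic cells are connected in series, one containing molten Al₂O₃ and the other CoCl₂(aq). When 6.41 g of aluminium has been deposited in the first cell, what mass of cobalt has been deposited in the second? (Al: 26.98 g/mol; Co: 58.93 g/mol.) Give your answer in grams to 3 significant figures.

n(Al) = 6.41 / 26.98 = 0.2376 mol
Al³⁺ + 3e⁻ → Al, so n(e⁻) = 3 × 0.2376 = 0.7128 mol
The cells are in series, so the same charge (and hence the same n(e⁻) = 0.7128 mol) passes through both.
Co²⁺ + 2e⁻ → Co, so n(Co) = 0.7128 / 2 = 0.3564 mol
m(Co) = 0.3564 × 58.93 = 21.0 g

21.0 g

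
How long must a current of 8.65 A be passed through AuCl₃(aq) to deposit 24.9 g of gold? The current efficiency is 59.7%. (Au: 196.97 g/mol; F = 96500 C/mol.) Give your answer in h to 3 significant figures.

1.97 h

n(Au) = 24.9 / 196.97 = 0.1264 mol
Au³⁺ + 3e⁻ → Au, so n(e⁻) = 3 × 0.1264 = 0.3792 mol
Q = 0.3792 × 96500 / 0.597 = 61290 C
t = Q / I = 61290 / 8.65 = 7086 s = 1.97 h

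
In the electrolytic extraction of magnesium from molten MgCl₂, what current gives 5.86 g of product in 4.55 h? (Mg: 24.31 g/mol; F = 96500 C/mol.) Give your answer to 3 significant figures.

n(Mg) = 5.86 / 24.31 = 0.2411 mol
Mg²⁺ + 2e⁻ → Mg, so n(e⁻) = 2 × 0.2411 = 0.4822 mol
Q = 0.4822 × 96500 = 46530 C
I = Q / t = 46530 / 16380 s = 2.84 A

2.84 A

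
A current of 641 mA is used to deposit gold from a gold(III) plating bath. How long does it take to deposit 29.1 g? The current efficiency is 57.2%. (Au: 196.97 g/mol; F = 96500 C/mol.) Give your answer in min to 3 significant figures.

n(Au) = 29.1 / 196.97 = 0.1477 mol
Au³⁺ + 3e⁻ → Au, so n(e⁻) = 3 × 0.1477 = 0.4431 mol
Q = 0.4431 × 96500 / 0.572 = 74750 C
t = Q / I = 74750 / 0.641 = 1.166×10^5 s = 1940 min

1940 min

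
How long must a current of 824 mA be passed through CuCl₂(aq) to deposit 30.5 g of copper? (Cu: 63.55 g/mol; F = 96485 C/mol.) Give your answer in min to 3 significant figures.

n(Cu) = 30.5 / 63.55 = 0.4799 mol
Cu²⁺ + 2e⁻ → Cu, so n(e⁻) = 2 × 0.4799 = 0.9598 mol
Q = 0.9598 × 96485 = 92610 C
t = Q / I = 92610 / 0.824 = 1.124×10^5 s = 1870 min

1870 min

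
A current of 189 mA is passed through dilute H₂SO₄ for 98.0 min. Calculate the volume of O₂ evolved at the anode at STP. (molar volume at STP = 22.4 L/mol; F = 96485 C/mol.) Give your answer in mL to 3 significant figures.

Charge passed = 0.189 × 5880 = 1111 C
n(e⁻) = Q/F = 1111/96485 = 0.01151 mol
2H₂O → O₂ + 4H⁺ + 4e⁻, so n(O₂) = 0.01151 / 4 = 0.002878 mol
V = 0.002878 × 22.4 = 0.06447 L
= 64.5 mL

64.5 mL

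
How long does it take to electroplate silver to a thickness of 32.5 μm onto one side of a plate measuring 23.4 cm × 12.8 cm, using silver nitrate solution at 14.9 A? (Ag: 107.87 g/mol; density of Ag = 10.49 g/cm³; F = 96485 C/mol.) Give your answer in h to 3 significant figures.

Plated area = 23.4 × 12.8 = 299.5 cm²
Volume = 299.5 × 32.5×10⁻⁴ cm = 0.9734 cm³
m(Ag) = 0.9734 × 10.49 = 10.21 g
n(Ag) = 10.21 / 107.87 = 0.09465 mol; n(e⁻) = 0.09465 mol
Q = 0.09465 × 96485 = 9132 C
t = 9132 / 14.9 = 612.9 s = 0.170 h

0.170 h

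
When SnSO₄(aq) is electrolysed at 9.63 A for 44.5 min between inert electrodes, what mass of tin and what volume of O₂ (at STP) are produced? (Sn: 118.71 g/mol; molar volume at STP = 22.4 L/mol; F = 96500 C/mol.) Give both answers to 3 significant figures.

15.8 g Sn; 1.49 L O₂

Q = 9.63 × 2670 = 25710 C; n(e⁻) = 25710 / 96500 = 0.2664 mol
Cathode: Sn²⁺ + 2e⁻ → Sn → n(Sn) = 0.2664/2 = 0.1332 mol → 15.8 g
Anode: 2H₂O → O₂ + 4H⁺ + 4e⁻ → n(O₂) = 0.2664/4 = 0.06660 mol → 1.49 L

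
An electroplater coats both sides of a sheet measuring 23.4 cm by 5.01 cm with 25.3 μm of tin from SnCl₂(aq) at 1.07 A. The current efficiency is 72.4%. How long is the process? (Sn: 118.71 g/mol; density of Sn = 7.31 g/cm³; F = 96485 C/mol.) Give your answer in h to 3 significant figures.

Plated area = 2 × 23.4 × 5.01 = 234.5 cm²
Volume = 234.5 × 25.3×10⁻⁴ cm = 0.5933 cm³
m(Sn) = 0.5933 × 7.31 = 4.337 g
n(Sn) = 4.337 / 118.71 = 0.03653 mol; n(e⁻) = 2 × 0.03653 = 0.07306 mol
Q = 0.07306 × 96485 / 0.724 = 9736 C
t = 9736 / 1.07 = 9099 s = 2.53 h

2.53 h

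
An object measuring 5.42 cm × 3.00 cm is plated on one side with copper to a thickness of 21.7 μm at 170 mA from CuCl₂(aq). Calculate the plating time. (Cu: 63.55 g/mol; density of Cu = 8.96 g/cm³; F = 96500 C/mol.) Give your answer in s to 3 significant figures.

Plated area = 5.42 × 3.00 = 16.26 cm²
Volume = 16.26 × 21.7×10⁻⁴ cm = 0.03528 cm³
m(Cu) = 0.03528 × 8.96 = 0.3161 g
n(Cu) = 0.3161 / 63.55 = 0.004974 mol; n(e⁻) = 2 × 0.004974 = 0.009948 mol
Q = 0.009948 × 96500 = 960.0 C
t = 960.0 / 0.170 = 5647 s

5650 s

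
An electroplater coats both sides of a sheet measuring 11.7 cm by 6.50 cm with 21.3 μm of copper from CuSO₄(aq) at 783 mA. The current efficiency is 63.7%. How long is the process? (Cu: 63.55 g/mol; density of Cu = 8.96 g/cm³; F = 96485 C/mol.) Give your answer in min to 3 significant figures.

Plated area = 2 × 11.7 × 6.50 = 152.1 cm²
Volume = 152.1 × 21.3×10⁻⁴ cm = 0.3240 cm³
m(Cu) = 0.3240 × 8.96 = 2.903 g
n(Cu) = 2.903 / 63.55 = 0.04568 mol; n(e⁻) = 2 × 0.04568 = 0.09136 mol
Q = 0.09136 × 96485 / 0.637 = 13840 C
t = 13840 / 0.783 = 17680 s = 295 min

295 min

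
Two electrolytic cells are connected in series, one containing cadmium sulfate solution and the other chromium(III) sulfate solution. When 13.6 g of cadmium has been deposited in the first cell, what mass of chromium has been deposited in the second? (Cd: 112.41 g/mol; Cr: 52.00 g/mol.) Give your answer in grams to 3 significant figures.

n(Cd) = 13.6 / 112.41 = 0.1210 mol
Cd²⁺ + 2e⁻ → Cd, so n(e⁻) = 2 × 0.1210 = 0.2420 mol
Since the cells are in series, n(e⁻) in the Cr cell is also 0.2420 mol.
Cr³⁺ + 3e⁻ → Cr, so n(Cr) = 0.2420 / 3 = 0.08067 mol
m(Cr) = 0.08067 × 52.00 = 4.19 g

4.19 g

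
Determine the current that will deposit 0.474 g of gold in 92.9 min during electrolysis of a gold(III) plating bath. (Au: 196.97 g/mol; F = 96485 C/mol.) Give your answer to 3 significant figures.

0.125 A

n(Au) = 0.474 / 196.97 = 0.002406 mol
Au³⁺ + 3e⁻ → Au, so n(e⁻) = 3 × 0.002406 = 0.007218 mol
Q = 0.007218 × 96485 = 696.4 C
I = Q / t = 696.4 / 5574 s = 0.125 A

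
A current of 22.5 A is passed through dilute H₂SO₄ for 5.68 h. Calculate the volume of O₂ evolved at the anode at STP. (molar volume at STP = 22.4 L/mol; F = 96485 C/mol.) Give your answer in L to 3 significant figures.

26.7 L

Q = 22.5 A × 20448 s = 4.601×10^5 C
n(e⁻) = 4.601×10^5 / 96485 = 4.769 mol
2H₂O → O₂ + 4H⁺ + 4e⁻, so n(O₂) = 4.769 / 4 = 1.192 mol
V = 1.192 × 22.4 = 26.70 L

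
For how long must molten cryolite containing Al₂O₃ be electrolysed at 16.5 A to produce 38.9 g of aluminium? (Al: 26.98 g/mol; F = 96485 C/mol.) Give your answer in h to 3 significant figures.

7.03 h

n(Al) = 38.9 / 26.98 = 1.442 mol
Al³⁺ + 3e⁻ → Al, so n(e⁻) = 3 × 1.442 = 4.326 mol
Q = 4.326 × 96485 = 4.174×10^5 C
t = Q / I = 4.174×10^5 / 16.5 = 25300 s = 7.03 h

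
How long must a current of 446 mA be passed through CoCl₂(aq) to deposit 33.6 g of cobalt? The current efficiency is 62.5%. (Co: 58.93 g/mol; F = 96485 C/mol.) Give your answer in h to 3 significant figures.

110 h

n(Co) = 33.6 / 58.93 = 0.5702 mol
Co²⁺ + 2e⁻ → Co, so n(e⁻) = 2 × 0.5702 = 1.140 mol
Q = 1.140 × 96485 / 0.625 = 1.760×10^5 C
t = Q / I = 1.760×10^5 / 0.446 = 3.946×10^5 s = 110 h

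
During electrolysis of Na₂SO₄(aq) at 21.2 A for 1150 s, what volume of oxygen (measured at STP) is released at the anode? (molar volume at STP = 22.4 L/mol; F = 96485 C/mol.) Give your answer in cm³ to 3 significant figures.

1420 cm³

Charge passed = 21.2 × 1150 = 24380 C
n(e⁻) = Q/F = 24380/96485 = 0.2527 mol
2H₂O → O₂ + 4H⁺ + 4e⁻, so n(O₂) = 0.2527 / 4 = 0.06318 mol
V = 0.06318 × 22.4 = 1.415 L
= 1420 cm³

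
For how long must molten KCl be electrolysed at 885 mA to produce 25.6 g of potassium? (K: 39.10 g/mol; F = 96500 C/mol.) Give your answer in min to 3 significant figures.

n(K) = 25.6 / 39.10 = 0.6547 mol
K⁺ + e⁻ → K, so n(e⁻) = 0.6547 mol
Q = 0.6547 × 96500 = 63180 C
t = Q / I = 63180 / 0.885 = 71390 s = 1190 min

1190 min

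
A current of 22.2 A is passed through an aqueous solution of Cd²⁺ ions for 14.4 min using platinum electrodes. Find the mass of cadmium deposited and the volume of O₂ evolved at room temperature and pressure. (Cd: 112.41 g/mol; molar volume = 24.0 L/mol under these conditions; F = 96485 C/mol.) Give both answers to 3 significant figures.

Q = 22.2 × 864 = 19180 C; n(e⁻) = 19180 / 96485 = 0.1988 mol
Cathode: Cd²⁺ + 2e⁻ → Cd → n(Cd) = 0.1988/2 = 0.09940 mol → 11.2 g
Anode: 2H₂O → O₂ + 4H⁺ + 4e⁻ → n(O₂) = 0.1988/4 = 0.04970 mol → 1.19 L

11.2 g Cd; 1.19 L O₂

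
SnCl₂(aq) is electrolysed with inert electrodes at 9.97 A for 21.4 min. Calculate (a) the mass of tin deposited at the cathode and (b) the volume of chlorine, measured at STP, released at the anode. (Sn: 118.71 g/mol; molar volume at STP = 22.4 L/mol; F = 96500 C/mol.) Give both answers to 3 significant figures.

7.87 g Sn; 1.49 L Cl₂

Q = 9.97 × 1284 = 12800 C; n(e⁻) = 12800 / 96500 = 0.1326 mol
Cathode: Sn²⁺ + 2e⁻ → Sn → n(Sn) = 0.1326/2 = 0.06630 mol → 7.87 g
Anode: 2Cl⁻ → Cl₂ + 2e⁻ → n(Cl₂) = 0.1326/2 = 0.06630 mol → 1.49 L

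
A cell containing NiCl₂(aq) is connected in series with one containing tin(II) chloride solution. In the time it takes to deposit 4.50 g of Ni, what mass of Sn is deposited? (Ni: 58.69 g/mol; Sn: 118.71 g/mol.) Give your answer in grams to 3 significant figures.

9.10 g

n(Ni) = 4.50 / 58.69 = 0.07667 mol
Ni²⁺ + 2e⁻ → Ni, so n(e⁻) = 2 × 0.07667 = 0.1533 mol
Same current for the same time ⇒ same n(e⁻) = 0.1533 mol in both cells.
Sn²⁺ + 2e⁻ → Sn, so n(Sn) = 0.1533 / 2 = 0.07665 mol
m(Sn) = 0.07665 × 118.71 = 9.10 g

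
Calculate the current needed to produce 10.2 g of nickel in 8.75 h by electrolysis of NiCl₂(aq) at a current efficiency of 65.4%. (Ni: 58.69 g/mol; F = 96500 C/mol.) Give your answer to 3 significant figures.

1.63 A

n(Ni) = 10.2 / 58.69 = 0.1738 mol
Ni²⁺ + 2e⁻ → Ni, so n(e⁻) = 2 × 0.1738 = 0.3476 mol
Q = 0.3476 × 96500 / 0.654 = 51290 C
I = Q / t = 51290 / 31500 s = 1.63 A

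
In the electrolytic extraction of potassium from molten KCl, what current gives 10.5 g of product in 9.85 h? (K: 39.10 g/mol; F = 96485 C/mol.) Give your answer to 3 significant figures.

0.731 A

n(K) = 10.5 / 39.10 = 0.2685 mol
K⁺ + e⁻ → K, so n(e⁻) = 0.2685 mol
Q = 0.2685 × 96485 = 25910 C
I = Q / t = 25910 / 35460 s = 0.731 A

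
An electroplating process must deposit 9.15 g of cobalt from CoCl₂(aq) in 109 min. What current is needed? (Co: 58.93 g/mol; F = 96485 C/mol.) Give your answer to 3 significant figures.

4.58 A

n(Co) = 9.15 / 58.93 = 0.1553 mol
Co²⁺ + 2e⁻ → Co, so n(e⁻) = 2 × 0.1553 = 0.3106 mol
Q = 0.3106 × 96485 = 29970 C
I = Q / t = 29970 / 6540 s = 4.58 A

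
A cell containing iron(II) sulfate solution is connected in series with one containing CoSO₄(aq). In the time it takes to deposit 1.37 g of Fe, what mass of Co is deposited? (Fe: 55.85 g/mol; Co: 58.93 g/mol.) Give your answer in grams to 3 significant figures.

n(Fe) = 1.37 / 55.85 = 0.02453 mol
Fe²⁺ + 2e⁻ → Fe, so n(e⁻) = 2 × 0.02453 = 0.04906 mol
Same current for the same time ⇒ same n(e⁻) = 0.04906 mol in both cells.
Co²⁺ + 2e⁻ → Co, so n(Co) = 0.04906 / 2 = 0.02453 mol
m(Co) = 0.02453 × 58.93 = 1.45 g

1.45 g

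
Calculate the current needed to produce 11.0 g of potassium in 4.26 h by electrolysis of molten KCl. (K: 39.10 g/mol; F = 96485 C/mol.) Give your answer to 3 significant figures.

1.77 A

n(K) = 11.0 / 39.10 = 0.2813 mol
K⁺ + e⁻ → K, so n(e⁻) = 0.2813 mol
Q = 0.2813 × 96485 = 27140 C
I = Q / t = 27140 / 15336 s = 1.77 A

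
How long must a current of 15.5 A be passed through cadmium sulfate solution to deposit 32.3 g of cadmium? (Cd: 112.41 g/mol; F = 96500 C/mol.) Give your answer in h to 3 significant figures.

n(Cd) = 32.3 / 112.41 = 0.2873 mol
Cd²⁺ + 2e⁻ → Cd, so n(e⁻) = 2 × 0.2873 = 0.5746 mol
Q = 0.5746 × 96500 = 55450 C
t = Q / I = 55450 / 15.5 = 3577 s = 0.994 h

0.994 h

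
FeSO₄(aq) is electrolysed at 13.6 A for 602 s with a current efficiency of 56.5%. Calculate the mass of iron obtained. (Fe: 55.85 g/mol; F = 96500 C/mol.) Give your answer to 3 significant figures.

Q = 13.6 × 602 = 8187 C
n(e⁻) = 8187 / 96500 = 0.08484 mol
Fe²⁺ + 2e⁻ → Fe, so theoretical m(Fe) = 0.04242 × 55.85 = 2.369 g
Actual mass = 56.5% × 2.369 = 1.34 g

1.34 g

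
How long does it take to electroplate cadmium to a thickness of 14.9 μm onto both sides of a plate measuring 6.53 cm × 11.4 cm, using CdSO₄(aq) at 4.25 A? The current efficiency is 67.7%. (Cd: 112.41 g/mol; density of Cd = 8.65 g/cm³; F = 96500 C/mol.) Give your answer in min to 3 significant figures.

Plated area = 2 × 6.53 × 11.4 = 148.9 cm²
Volume = 148.9 × 14.9×10⁻⁴ cm = 0.2219 cm³
m(Cd) = 0.2219 × 8.65 = 1.919 g
n(Cd) = 1.919 / 112.41 = 0.01707 mol; n(e⁻) = 2 × 0.01707 = 0.03414 mol
Q = 0.03414 × 96500 / 0.677 = 4866 C
t = 4866 / 4.25 = 1145 s = 19.1 min

19.1 min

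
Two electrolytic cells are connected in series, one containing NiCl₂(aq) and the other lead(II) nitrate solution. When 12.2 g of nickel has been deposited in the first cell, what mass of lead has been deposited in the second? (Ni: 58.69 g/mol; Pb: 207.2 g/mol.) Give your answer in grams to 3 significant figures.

43.1 g

n(Ni) = 12.2 / 58.69 = 0.2079 mol
Ni²⁺ + 2e⁻ → Ni, so n(e⁻) = 2 × 0.2079 = 0.4158 mol
Same current for the same time ⇒ same n(e⁻) = 0.4158 mol in both cells.
Pb²⁺ + 2e⁻ → Pb, so n(Pb) = 0.4158 / 2 = 0.2079 mol
m(Pb) = 0.2079 × 207.2 = 43.1 g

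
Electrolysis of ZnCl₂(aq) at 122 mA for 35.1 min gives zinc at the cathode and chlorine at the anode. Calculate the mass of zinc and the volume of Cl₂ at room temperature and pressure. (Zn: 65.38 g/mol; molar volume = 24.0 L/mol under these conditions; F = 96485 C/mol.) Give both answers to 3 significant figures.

0.0871 g Zn; 0.0320 L Cl₂

Q = 0.122 × 2106 = 256.9 C; n(e⁻) = 256.9 / 96485 = 0.002663 mol
Cathode: Zn²⁺ + 2e⁻ → Zn → n(Zn) = 0.002663/2 = 0.001332 mol → 0.0871 g
Anode: 2Cl⁻ → Cl₂ + 2e⁻ → n(Cl₂) = 0.002663/2 = 0.001332 mol → 0.0320 L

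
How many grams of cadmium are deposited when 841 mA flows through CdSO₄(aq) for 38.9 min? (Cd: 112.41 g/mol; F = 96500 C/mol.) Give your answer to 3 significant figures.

Q = It = 0.841 × 2334 = 1963 C
Moles of electrons = 1963 / 96500 = 0.02034 mol
Cd²⁺ + 2e⁻ → Cd, so n(Cd) = 0.02034 / 2 = 0.01017 mol
m = 0.01017 × 112.41 = 1.14 g

1.14 g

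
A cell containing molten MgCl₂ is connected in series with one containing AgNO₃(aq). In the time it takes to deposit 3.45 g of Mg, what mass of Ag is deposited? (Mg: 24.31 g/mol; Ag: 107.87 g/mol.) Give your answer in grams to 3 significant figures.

n(Mg) = 3.45 / 24.31 = 0.1419 mol
Mg²⁺ + 2e⁻ → Mg, so n(e⁻) = 2 × 0.1419 = 0.2838 mol
Since the cells are in series, n(e⁻) in the Ag cell is also 0.2838 mol.
Ag⁺ + e⁻ → Ag, so n(Ag) = 0.2838 mol
m(Ag) = 0.2838 × 107.87 = 30.6 g

30.6 g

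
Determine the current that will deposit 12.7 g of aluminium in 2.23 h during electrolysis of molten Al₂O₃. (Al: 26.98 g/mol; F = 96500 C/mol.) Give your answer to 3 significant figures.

17.0 A

n(Al) = 12.7 / 26.98 = 0.4707 mol
Al³⁺ + 3e⁻ → Al, so n(e⁻) = 3 × 0.4707 = 1.412 mol
Q = 1.412 × 96500 = 1.363×10^5 C
I = Q / t = 1.363×10^5 / 8028 s = 17.0 A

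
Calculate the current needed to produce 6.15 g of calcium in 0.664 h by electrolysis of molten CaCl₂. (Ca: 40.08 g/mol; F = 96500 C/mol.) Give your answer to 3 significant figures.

12.4 A

n(Ca) = 6.15 / 40.08 = 0.1534 mol
Ca²⁺ + 2e⁻ → Ca, so n(e⁻) = 2 × 0.1534 = 0.3068 mol
Q = 0.3068 × 96500 = 29610 C
I = Q / t = 29610 / 2390.4 s = 12.4 A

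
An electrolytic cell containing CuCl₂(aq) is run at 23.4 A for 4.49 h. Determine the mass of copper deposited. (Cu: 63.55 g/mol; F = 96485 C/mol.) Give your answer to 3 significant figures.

125 g

Q = It = 23.4 × 16164 = 3.782×10^5 C
Moles of electrons = 3.782×10^5 / 96485 = 3.920 mol
Cu²⁺ + 2e⁻ → Cu, so n(Cu) = 3.920 / 2 = 1.960 mol
m = 1.960 × 63.55 = 125 g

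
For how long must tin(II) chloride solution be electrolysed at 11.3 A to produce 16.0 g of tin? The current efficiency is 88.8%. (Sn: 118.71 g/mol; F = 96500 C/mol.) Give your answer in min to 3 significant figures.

n(Sn) = 16.0 / 118.71 = 0.1348 mol
Sn²⁺ + 2e⁻ → Sn, so n(e⁻) = 2 × 0.1348 = 0.2696 mol
Q = 0.2696 × 96500 / 0.888 = 29300 C
t = Q / I = 29300 / 11.3 = 2593 s = 43.2 min

43.2 min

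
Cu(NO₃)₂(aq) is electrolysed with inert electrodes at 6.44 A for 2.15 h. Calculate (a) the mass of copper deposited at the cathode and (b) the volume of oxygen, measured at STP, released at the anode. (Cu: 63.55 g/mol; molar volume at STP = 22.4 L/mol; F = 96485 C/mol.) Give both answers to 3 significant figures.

16.4 g Cu; 2.89 L O₂

Q = 6.44 × 7740 = 49850 C; n(e⁻) = 49850 / 96485 = 0.5167 mol
Cathode: Cu²⁺ + 2e⁻ → Cu → n(Cu) = 0.5167/2 = 0.2584 mol → 16.4 g
Anode: 2H₂O → O₂ + 4H⁺ + 4e⁻ → n(O₂) = 0.5167/4 = 0.1292 mol → 2.89 L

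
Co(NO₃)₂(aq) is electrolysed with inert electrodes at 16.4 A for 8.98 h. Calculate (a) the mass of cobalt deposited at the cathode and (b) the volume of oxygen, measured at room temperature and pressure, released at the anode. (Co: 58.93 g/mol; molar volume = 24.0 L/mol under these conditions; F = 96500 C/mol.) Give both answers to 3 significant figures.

162 g Co; 33.0 L O₂

Q = 16.4 × 32328 = 5.302×10^5 C; n(e⁻) = 5.302×10^5 / 96500 = 5.494 mol
Cathode: Co²⁺ + 2e⁻ → Co → n(Co) = 5.494/2 = 2.747 mol → 162 g
Anode: 2H₂O → O₂ + 4H⁺ + 4e⁻ → n(O₂) = 5.494/4 = 1.374 mol → 33.0 L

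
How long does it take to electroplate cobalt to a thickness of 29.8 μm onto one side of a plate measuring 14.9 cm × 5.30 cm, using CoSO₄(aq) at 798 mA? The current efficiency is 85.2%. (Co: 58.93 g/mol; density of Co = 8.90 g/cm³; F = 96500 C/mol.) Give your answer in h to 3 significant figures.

Plated area = 14.9 × 5.30 = 78.97 cm²
Volume = 78.97 × 29.8×10⁻⁴ cm = 0.2353 cm³
m(Co) = 0.2353 × 8.90 = 2.094 g
n(Co) = 2.094 / 58.93 = 0.03553 mol; n(e⁻) = 2 × 0.03553 = 0.07106 mol
Q = 0.07106 × 96500 / 0.852 = 8048 C
t = 8048 / 0.798 = 10090 s = 2.80 h

2.80 h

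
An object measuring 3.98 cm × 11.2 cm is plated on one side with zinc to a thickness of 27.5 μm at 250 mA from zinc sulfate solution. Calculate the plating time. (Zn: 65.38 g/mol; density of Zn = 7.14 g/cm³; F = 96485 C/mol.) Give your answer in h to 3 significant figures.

Plated area = 3.98 × 11.2 = 44.58 cm²
Volume = 44.58 × 27.5×10⁻⁴ cm = 0.1226 cm³
m(Zn) = 0.1226 × 7.14 = 0.8754 g
n(Zn) = 0.8754 / 65.38 = 0.01339 mol; n(e⁻) = 2 × 0.01339 = 0.02678 mol
Q = 0.02678 × 96485 = 2584 C
t = 2584 / 0.250 = 10340 s = 2.87 h

2.87 h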